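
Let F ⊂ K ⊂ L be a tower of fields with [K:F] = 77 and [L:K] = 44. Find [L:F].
[L:F] = 3388

The tower law says that for any tower of field extensions F ⊂ K ⊂ L with finite degrees, [L:F] = [L:K] · [K:F]. Here this gives [L:F] = 44 · 77 = 3388.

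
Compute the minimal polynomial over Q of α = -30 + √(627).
m_α(x) = x^2 + 60x + 273

From α + 30 = √(627), squaring gives (α + 30)^2 = 627, i.e. α^2 + 60α + 900 = 627, so α^2 + 60α + 273 = 0. The discriminant of x^2 + 60x + 273 is (60)^2 - 4·(273) = 3600 - 1092 = 2508, and 4·(627) is not a perfect square in Q since 627 is squarefree and ≠ 1. Hence x^2 + 60x + 273 is irreducible over Q and is the minimal polynomial of α.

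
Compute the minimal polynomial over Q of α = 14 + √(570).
m_α(x) = x^2 - 28x - 374

From α - 14 = √(570), squaring gives (α - 14)^2 = 570, i.e. α^2 - 28α + 196 = 570, so α^2 - 28α - 374 = 0. The discriminant of x^2 - 28x - 374 is (-28)^2 - 4·(-374) = 784 + 1496 = 2280, and 4·(570) is not a perfect square in Q since 570 is squarefree and ≠ 1. Hence x^2 - 28x - 374 is irreducible over Q and is the minimal polynomial of α.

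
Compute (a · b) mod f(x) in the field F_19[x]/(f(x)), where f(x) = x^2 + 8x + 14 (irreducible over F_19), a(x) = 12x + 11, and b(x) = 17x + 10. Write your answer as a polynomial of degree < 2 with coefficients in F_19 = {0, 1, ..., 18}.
a · b ≡ 5x + 9 (mod f(x))

Multiply in F_19[x]: a(x)·b(x) = (12x + 11)·(17x + 10) = 14x^2 + 3x + 15. This has degree ≥ 2, so divide by f(x) over F_19: 14x^2 + 3x + 15 = (14)·(x^2 + 8x + 14) + (5x + 9). Hence a·b ≡ 5x + 9 (mod f). (F_19[x]/(f) is a field with 19^2 = 361 elements since f is irreducible of degree 2.)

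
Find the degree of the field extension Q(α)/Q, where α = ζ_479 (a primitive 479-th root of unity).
[Q(α):Q] = 478

The minimal polynomial of ζ_479 over Q is the 479-th cyclotomic polynomial Φ_479(x), which is irreducible over Q and has degree φ(479) = 478. Hence [Q(α):Q] = φ(479) = 478.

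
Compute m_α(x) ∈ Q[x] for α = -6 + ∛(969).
m_α(x) = x^3 + 18x^2 + 108x - 753

Set β = α + 6 = ∛(969), so β^3 = 969. Then (α + 6)^3 - 969 = 0, i.e. α is a root of g(x) = (x + 6)^3 - 969 = x^3 + 18x^2 + 108x - 753. Since g(x) = h(x + 6) where h(x) = x^3 - 969, and h is irreducible over Q (because 969 is not a perfect cube, so h has no rational root, and a monic cubic with no rational root is irreducible), g is also irreducible (irreducibility is preserved under the substitution x → x + 6). Hence m_α(x) = x^3 + 18x^2 + 108x - 753.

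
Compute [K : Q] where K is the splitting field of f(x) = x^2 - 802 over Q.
[K : Q] = 2

f(x) = x^2 - 802 factors as (x - √802)(x + √802). The splitting field is K = Q(√802). Since 802 is squarefree and > 1, it is not a perfect square, so x^2 - 802 is irreducible over Q and [Q(√802) : Q] = 2. Hence [K : Q] = 2.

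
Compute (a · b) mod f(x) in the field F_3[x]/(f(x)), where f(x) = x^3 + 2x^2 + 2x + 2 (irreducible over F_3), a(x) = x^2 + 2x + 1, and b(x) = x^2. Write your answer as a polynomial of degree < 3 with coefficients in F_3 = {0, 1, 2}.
a · b ≡ 2x^2 + x (mod f(x))

Multiply in F_3[x]: a(x)·b(x) = (x^2 + 2x + 1)·(x^2) = x^4 + 2x^3 + x^2. This has degree ≥ 3, so divide by f(x) over F_3: x^4 + 2x^3 + x^2 = (x)·(x^3 + 2x^2 + 2x + 2) + (2x^2 + x). Hence a·b ≡ 2x^2 + x (mod f). (F_3[x]/(f) is a field with 3^3 = 27 elements since f is irreducible of degree 3.)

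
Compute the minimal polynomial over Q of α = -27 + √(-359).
m_α(x) = x^2 + 54x + 1088

From α + 27 = √(-359), squaring gives (α + 27)^2 = -359, i.e. α^2 + 54α + 729 = -359, so α^2 + 54α + 1088 = 0. The discriminant of x^2 + 54x + 1088 is (54)^2 - 4·(1088) = 2916 - 4352 = -1436, and 4·(-359) is not a perfect square in Q since -359 is squarefree and ≠ 1. Hence x^2 + 54x + 1088 is irreducible over Q and is the minimal polynomial of α.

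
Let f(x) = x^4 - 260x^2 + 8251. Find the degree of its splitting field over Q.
[K : Q] = 4

Solving the quadratic in x^2: x^2 = (260 ± √(260^2 - 4·8251))/2 = (260 ± √34596)/2 = (260 ± 186)/2, giving x^2 = 37 or x^2 = 223. So f(x) = (x^2 - 37)(x^2 - 223) and the roots of f are ±√37, ±√223. Hence the splitting field is K = Q(√37, √223). Since 37 and 223 are distinct squarefree integers > 1, their product 8251 is not a perfect square, so √223 ∉ Q(√37). By the tower law [K:Q] = [Q(√37,√223):Q(√37)] · [Q(√37):Q] = 2 · 2 = 4.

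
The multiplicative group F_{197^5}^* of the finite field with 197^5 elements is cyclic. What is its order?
|F_{197^5}^*| = 296709280756

F_{197^5} has 197^5 = 296709280757 elements; its multiplicative group consists of all nonzero elements, so |F_{197^5}^*| = 296709280757 - 1 = 296709280756. (It is cyclic since any finite subgroup of the multiplicative group of a field is cyclic.)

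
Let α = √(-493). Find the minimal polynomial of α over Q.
m_α(x) = x^2 + 493

α satisfies α^2 + 493 = 0, so x^2 + 493 annihilates α. Since d = -493 is squarefree and ≠ 1, it is not a perfect square in Q, so x^2 + 493 has no rational root and is therefore irreducible over Q (a degree-2 polynomial over a field is irreducible iff it has no root). Hence m_α(x) = x^2 + 493.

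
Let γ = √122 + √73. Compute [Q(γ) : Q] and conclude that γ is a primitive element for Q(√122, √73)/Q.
[Q(γ) : Q] = 4 (equivalently, Q(γ) = Q(√122, √73))

Obviously Q(γ) ⊆ Q(√122, √73), and [Q(√122, √73):Q] = 4 (since 122, 73 are distinct squarefree integers > 1 with 8906 not a perfect square). To show equality we compute the minimal polynomial of γ. From γ = √122 + √73: γ^2 = 122 + 2√(8906) + 73 = 195 + 2√(8906), so γ^2 - 195 = 2√(8906); squaring, (γ^2 - 195)^2 = 4·8906, i.e. γ^4 - 390γ^2 + 38025 - 35624 = 0, i.e. γ^4 - 390γ^2 + 2401 = 0. So γ is a root of x^4 - 390x^2 + 2401. This polynomial is irreducible over Q: it has no rational root (each ±√122 ± √73 is irrational), and any factorization into two quadratics over Q would force √(8906) ∈ Q (pairing opposite roots) or √122, √73 ∈ Q (other pairings), all impossible. Hence [Q(γ):Q] = 4 = [Q(√122, √73):Q], so Q(γ) = Q(√122, √73).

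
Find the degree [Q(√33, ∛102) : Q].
[Q(√33, ∛102) : Q] = 6

Let L = Q(√33, ∛102). Since Q(√33) ⊂ L and [Q(√33):Q] = 2, the tower law gives 2 | [L:Q]. Likewise Q(∛102) ⊂ L with [Q(∛102):Q] = 3 (because 102 is not a perfect cube), so 3 | [L:Q]. As gcd(2,3) = 1, [L:Q] is divisible by 6. Conversely L is generated over Q by √33 and ∛102, so [L:Q] ≤ 2·3 = 6. Therefore [Q(√33, ∛102) : Q] = 6.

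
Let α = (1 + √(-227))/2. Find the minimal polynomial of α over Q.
m_α(x) = x^2 - x + 57

From 2α - 1 = √(-227), squaring gives (2α - 1)^2 = -227, i.e. 4α^2 - 4α + 1 = -227, so α^2 - α + (1 + 227)/4 = 0. Since -227 ≡ 1 (mod 4), (1 + 227)/4 = 57 ∈ Z. The polynomial x^2 - x + 57 has discriminant 1 - 4·(57) = -227, which is not a perfect square in Q (d = -227 is squarefree and ≠ 1), so x^2 - x + 57 is irreducible over Q. It is the minimal polynomial of α.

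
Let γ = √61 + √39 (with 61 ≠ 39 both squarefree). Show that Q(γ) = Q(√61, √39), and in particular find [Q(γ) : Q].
[Q(γ) : Q] = 4 (equivalently, Q(γ) = Q(√61, √39))

Obviously Q(γ) ⊆ Q(√61, √39), and [Q(√61, √39):Q] = 4 (since 61, 39 are distinct squarefree integers > 1 with 2379 not a perfect square). To show equality we compute the minimal polynomial of γ. From γ = √61 + √39: γ^2 = 61 + 2√(2379) + 39 = 100 + 2√(2379), so γ^2 - 100 = 2√(2379); squaring, (γ^2 - 100)^2 = 4·2379, i.e. γ^4 - 200γ^2 + 10000 - 9516 = 0, i.e. γ^4 - 200γ^2 + 484 = 0. So γ is a root of x^4 - 200x^2 + 484. This polynomial is irreducible over Q: it has no rational root (each ±√61 ± √39 is irrational), and any factorization into two quadratics over Q would force √(2379) ∈ Q (pairing opposite roots) or √61, √39 ∈ Q (other pairings), all impossible. Hence [Q(γ):Q] = 4 = [Q(√61, √39):Q], so Q(γ) = Q(√61, √39).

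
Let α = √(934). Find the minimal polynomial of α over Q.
m_α(x) = x^2 - 934

α satisfies α^2 - 934 = 0, so x^2 - 934 annihilates α. Since d = 934 is squarefree and ≠ 1, it is not a perfect square in Q, so x^2 - 934 has no rational root and is therefore irreducible over Q (a degree-2 polynomial over a field is irreducible iff it has no root). Hence m_α(x) = x^2 - 934.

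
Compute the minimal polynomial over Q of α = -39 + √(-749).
m_α(x) = x^2 + 78x + 2270

From α + 39 = √(-749), squaring gives (α + 39)^2 = -749, i.e. α^2 + 78α + 1521 = -749, so α^2 + 78α + 2270 = 0. The discriminant of x^2 + 78x + 2270 is (78)^2 - 4·(2270) = 6084 - 9080 = -2996, and 4·(-749) is not a perfect square in Q since -749 is squarefree and ≠ 1. Hence x^2 + 78x + 2270 is irreducible over Q and is the minimal polynomial of α.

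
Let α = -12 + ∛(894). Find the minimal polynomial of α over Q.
m_α(x) = x^3 + 36x^2 + 432x + 834

Set β = α + 12 = ∛(894), so β^3 = 894. Then (α + 12)^3 - 894 = 0, i.e. α is a root of g(x) = (x + 12)^3 - 894 = x^3 + 36x^2 + 432x + 834. Since g(x) = h(x + 12) where h(x) = x^3 - 894, and h is irreducible over Q (because 894 is not a perfect cube, so h has no rational root, and a monic cubic with no rational root is irreducible), g is also irreducible (irreducibility is preserved under the substitution x → x + 12). Hence m_α(x) = x^3 + 36x^2 + 432x + 834.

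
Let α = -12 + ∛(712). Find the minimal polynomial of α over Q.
m_α(x) = x^3 + 36x^2 + 432x + 1016

Set β = α + 12 = ∛(712), so β^3 = 712. Then (α + 12)^3 - 712 = 0, i.e. α is a root of g(x) = (x + 12)^3 - 712 = x^3 + 36x^2 + 432x + 1016. Since g(x) = h(x + 12) where h(x) = x^3 - 712, and h is irreducible over Q (because 712 is not a perfect cube, so h has no rational root, and a monic cubic with no rational root is irreducible), g is also irreducible (irreducibility is preserved under the substitution x → x + 12). Hence m_α(x) = x^3 + 36x^2 + 432x + 1016.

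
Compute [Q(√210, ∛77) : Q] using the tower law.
[Q(√210, ∛77) : Q] = 6

Let L = Q(√210, ∛77). Since Q(√210) ⊂ L and [Q(√210):Q] = 2, the tower law gives 2 | [L:Q]. Likewise Q(∛77) ⊂ L with [Q(∛77):Q] = 3 (because 77 is not a perfect cube), so 3 | [L:Q]. As gcd(2,3) = 1, [L:Q] is divisible by 6. Conversely L is generated over Q by √210 and ∛77, so [L:Q] ≤ 2·3 = 6. Therefore [Q(√210, ∛77) : Q] = 6.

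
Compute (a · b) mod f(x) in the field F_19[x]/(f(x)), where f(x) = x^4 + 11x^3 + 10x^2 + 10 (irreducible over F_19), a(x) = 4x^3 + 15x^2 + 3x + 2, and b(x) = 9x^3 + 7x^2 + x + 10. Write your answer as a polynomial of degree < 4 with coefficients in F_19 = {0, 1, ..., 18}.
a · b ≡ 8x^3 + 15x^2 + 6x (mod f(x))

Multiply in F_19[x]: a(x)·b(x) = (4x^3 + 15x^2 + 3x + 2)·(9x^3 + 7x^2 + x + 10) = 17x^6 + 11x^5 + 3x^4 + 18x^3 + 15x^2 + 13x + 1. This has degree ≥ 4, so divide by f(x) over F_19: 17x^6 + 11x^5 + 3x^4 + 18x^3 + 15x^2 + 13x + 1 = (17x^2 + 14x + 2)·(x^4 + 11x^3 + 10x^2 + 10) + (8x^3 + 15x^2 + 6x). Hence a·b ≡ 8x^3 + 15x^2 + 6x (mod f). (F_19[x]/(f) is a field with 19^4 = 130321 elements since f is irreducible of degree 4.)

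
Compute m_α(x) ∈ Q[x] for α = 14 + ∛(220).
m_α(x) = x^3 - 42x^2 + 588x - 2964

Set β = α - 14 = ∛(220), so β^3 = 220. Then (α - 14)^3 - 220 = 0, i.e. α is a root of g(x) = (x - 14)^3 - 220 = x^3 - 42x^2 + 588x - 2964. Since g(x) = h(x - 14) where h(x) = x^3 - 220, and h is irreducible over Q (because 220 is not a perfect cube, so h has no rational root, and a monic cubic with no rational root is irreducible), g is also irreducible (irreducibility is preserved under the substitution x → x - 14). Hence m_α(x) = x^3 - 42x^2 + 588x - 2964.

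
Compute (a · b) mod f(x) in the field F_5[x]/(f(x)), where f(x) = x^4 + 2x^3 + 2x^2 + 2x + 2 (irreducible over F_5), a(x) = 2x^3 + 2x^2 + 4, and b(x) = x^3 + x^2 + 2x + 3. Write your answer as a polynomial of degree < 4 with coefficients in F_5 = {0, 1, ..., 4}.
a · b ≡ x^3 + 2x^2 + 4x + 3 (mod f(x))

Multiply in F_5[x]: a(x)·b(x) = (2x^3 + 2x^2 + 4)·(x^3 + x^2 + 2x + 3) = 2x^6 + 4x^5 + x^4 + 4x^3 + 3x + 2. This has degree ≥ 4, so divide by f(x) over F_5: 2x^6 + 4x^5 + x^4 + 4x^3 + 3x + 2 = (2x^2 + 2)·(x^4 + 2x^3 + 2x^2 + 2x + 2) + (x^3 + 2x^2 + 4x + 3). Hence a·b ≡ x^3 + 2x^2 + 4x + 3 (mod f). (F_5[x]/(f) is a field with 5^4 = 625 elements since f is irreducible of degree 4.)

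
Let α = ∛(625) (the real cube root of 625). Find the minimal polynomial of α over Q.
m_α(x) = x^3 - 625

α satisfies α^3 = 625, so x^3 - 625 annihilates α. By the rational root test, a rational root p/q (in lowest terms) of x^3 - 625 would satisfy p^3 = 625 q^3, forcing q = 1 and p^3 = 625; but 625 is not a perfect cube, contradiction. A monic cubic over Q with no rational root is irreducible (any nontrivial factorization would include a linear factor). Hence x^3 - 625 is the minimal polynomial of α, and in particular [Q(α):Q] = 3.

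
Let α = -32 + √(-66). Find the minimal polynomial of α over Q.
m_α(x) = x^2 + 64x + 1090

From α + 32 = √(-66), squaring gives (α + 32)^2 = -66, i.e. α^2 + 64α + 1024 = -66, so α^2 + 64α + 1090 = 0. The discriminant of x^2 + 64x + 1090 is (64)^2 - 4·(1090) = 4096 - 4360 = -264, and 4·(-66) is not a perfect square in Q since -66 is squarefree and ≠ 1. Hence x^2 + 64x + 1090 is irreducible over Q and is the minimal polynomial of α.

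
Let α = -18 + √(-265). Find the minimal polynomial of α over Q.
m_α(x) = x^2 + 36x + 589

From α + 18 = √(-265), squaring gives (α + 18)^2 = -265, i.e. α^2 + 36α + 324 = -265, so α^2 + 36α + 589 = 0. The discriminant of x^2 + 36x + 589 is (36)^2 - 4·(589) = 1296 - 2356 = -1060, and 4·(-265) is not a perfect square in Q since -265 is squarefree and ≠ 1. Hence x^2 + 36x + 589 is irreducible over Q and is the minimal polynomial of α.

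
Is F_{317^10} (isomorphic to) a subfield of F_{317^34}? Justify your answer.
No: F_{317^10} is not a subfield of F_{317^34}

F_{p^m} embeds in F_{p^n} iff m | n. Here 10 ∤ 34 (since 34 = 3·10 + 4 with remainder 4 ≠ 0), so F_{317^10} is not a subfield of F_{317^34}. Equivalently: if it were, the tower law would give 10 = [F_{317^10}:F_317] dividing [F_{317^34}:F_317] = 34, contradiction.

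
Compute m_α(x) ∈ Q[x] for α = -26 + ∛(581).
m_α(x) = x^3 + 78x^2 + 2028x + 16995

Set β = α + 26 = ∛(581), so β^3 = 581. Then (α + 26)^3 - 581 = 0, i.e. α is a root of g(x) = (x + 26)^3 - 581 = x^3 + 78x^2 + 2028x + 16995. Since g(x) = h(x + 26) where h(x) = x^3 - 581, and h is irreducible over Q (because 581 is not a perfect cube, so h has no rational root, and a monic cubic with no rational root is irreducible), g is also irreducible (irreducibility is preserved under the substitution x → x + 26). Hence m_α(x) = x^3 + 78x^2 + 2028x + 16995.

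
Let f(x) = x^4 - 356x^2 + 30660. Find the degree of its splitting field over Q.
[K : Q] = 4

Solving the quadratic in x^2: x^2 = (356 ± √(356^2 - 4·30660))/2 = (356 ± √4096)/2 = (356 ± 64)/2, giving x^2 = 146 or x^2 = 210. So f(x) = (x^2 - 146)(x^2 - 210) and the roots of f are ±√146, ±√210. Hence the splitting field is K = Q(√146, √210). Since 146 and 210 are distinct squarefree integers > 1, their product 30660 is not a perfect square, so √210 ∉ Q(√146). By the tower law [K:Q] = [Q(√146,√210):Q(√146)] · [Q(√146):Q] = 2 · 2 = 4.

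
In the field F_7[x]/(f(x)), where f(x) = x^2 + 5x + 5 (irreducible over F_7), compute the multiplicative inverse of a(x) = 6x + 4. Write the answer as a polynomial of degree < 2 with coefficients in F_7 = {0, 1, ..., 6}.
a(x)^(-1) ≡ 6x + 5 (mod f(x))

Since f is irreducible over F_7, F_7[x]/(f) is a field and a(x) ≠ 0 has an inverse. Apply the extended Euclidean algorithm to f(x) and a(x) in F_7[x]: f(x) = (6x + 5)·a(x) + (6). The last nonzero remainder is the constant 6 = gcd(f, a) in F_7. Back-substituting through the division chain expresses 6 = s(x)·a(x) + t(x)·f(x) with s(x) ≡ x + 2 (mod f), so (x + 2)·a(x) ≡ 6 (mod f). Multiplying by 6^(-1) ≡ 6 in F_7 gives a(x)^(-1) ≡ 6·(x + 2) ≡ 6x + 5 (mod f). Check: (6x + 4)·(6x + 5) = x^2 + 5x + 6 ≡ 1 (mod x^2 + 5x + 5).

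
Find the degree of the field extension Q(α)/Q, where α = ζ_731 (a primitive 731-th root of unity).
[Q(α):Q] = 672

The minimal polynomial of ζ_731 over Q is the 731-th cyclotomic polynomial Φ_731(x), which is irreducible over Q and has degree φ(731) = 672. Hence [Q(α):Q] = φ(731) = 672.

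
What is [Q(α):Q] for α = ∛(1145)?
[Q(α):Q] = 3

The minimal polynomial of α is x^3 - 1145, irreducible over Q since 1145 is not a perfect cube (so x^3 - 1145 has no rational root). Hence [Q(α):Q] = deg(m_α) = 3.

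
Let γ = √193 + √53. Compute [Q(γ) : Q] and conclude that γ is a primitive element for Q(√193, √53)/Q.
[Q(γ) : Q] = 4 (equivalently, Q(γ) = Q(√193, √53))

Obviously Q(γ) ⊆ Q(√193, √53), and [Q(√193, √53):Q] = 4 (since 193, 53 are distinct squarefree integers > 1 with 10229 not a perfect square). To show equality we compute the minimal polynomial of γ. From γ = √193 + √53: γ^2 = 193 + 2√(10229) + 53 = 246 + 2√(10229), so γ^2 - 246 = 2√(10229); squaring, (γ^2 - 246)^2 = 4·10229, i.e. γ^4 - 492γ^2 + 60516 - 40916 = 0, i.e. γ^4 - 492γ^2 + 19600 = 0. So γ is a root of x^4 - 492x^2 + 19600. This polynomial is irreducible over Q: it has no rational root (each ±√193 ± √53 is irrational), and any factorization into two quadratics over Q would force √(10229) ∈ Q (pairing opposite roots) or √193, √53 ∈ Q (other pairings), all impossible. Hence [Q(γ):Q] = 4 = [Q(√193, √53):Q], so Q(γ) = Q(√193, √53).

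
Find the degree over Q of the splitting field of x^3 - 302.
[K : Q] = 6

The roots of x^3 - 302 are ∛302, ω∛302, ω^2∛302 where ω = e^(2πi/3) is a primitive cube root of unity, so K = Q(∛302, ω). Now [Q(∛302):Q] = 3 (since 302 is not a perfect cube, x^3 - 302 is irreducible) and [Q(ω):Q] = 2. Both 2 and 3 divide [K:Q], and [K:Q] ≤ 3·2 = 6, so [K:Q] = 6. (Equivalently: Q(∛302) ⊂ R but ω ∉ R, so [K : Q(∛302)] = 2.)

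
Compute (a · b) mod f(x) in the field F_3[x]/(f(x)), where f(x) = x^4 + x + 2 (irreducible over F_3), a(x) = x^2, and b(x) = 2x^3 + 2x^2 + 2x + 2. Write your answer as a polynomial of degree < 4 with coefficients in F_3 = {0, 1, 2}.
a · b ≡ 2x^3 + 2 (mod f(x))

Multiply in F_3[x]: a(x)·b(x) = (x^2)·(2x^3 + 2x^2 + 2x + 2) = 2x^5 + 2x^4 + 2x^3 + 2x^2. This has degree ≥ 4, so divide by f(x) over F_3: 2x^5 + 2x^4 + 2x^3 + 2x^2 = (2x + 2)·(x^4 + x + 2) + (2x^3 + 2). Hence a·b ≡ 2x^3 + 2 (mod f). (F_3[x]/(f) is a field with 3^4 = 81 elements since f is irreducible of degree 4.)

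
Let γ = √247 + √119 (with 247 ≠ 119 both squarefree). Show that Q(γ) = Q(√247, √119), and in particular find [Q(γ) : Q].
[Q(γ) : Q] = 4 (equivalently, Q(γ) = Q(√247, √119))

Obviously Q(γ) ⊆ Q(√247, √119), and [Q(√247, √119):Q] = 4 (since 247, 119 are distinct squarefree integers > 1 with 29393 not a perfect square). To show equality we compute the minimal polynomial of γ. From γ = √247 + √119: γ^2 = 247 + 2√(29393) + 119 = 366 + 2√(29393), so γ^2 - 366 = 2√(29393); squaring, (γ^2 - 366)^2 = 4·29393, i.e. γ^4 - 732γ^2 + 133956 - 117572 = 0, i.e. γ^4 - 732γ^2 + 16384 = 0. So γ is a root of x^4 - 732x^2 + 16384. This polynomial is irreducible over Q: it has no rational root (each ±√247 ± √119 is irrational), and any factorization into two quadratics over Q would force √(29393) ∈ Q (pairing opposite roots) or √247, √119 ∈ Q (other pairings), all impossible. Hence [Q(γ):Q] = 4 = [Q(√247, √119):Q], so Q(γ) = Q(√247, √119).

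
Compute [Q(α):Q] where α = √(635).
[Q(α):Q] = 2

[Q(α):Q] equals the degree of the minimal polynomial of α. Here α^2 = 635 and x^2 - 635 is irreducible (d = 635 is squarefree, ≠ 1, hence not a square), so deg(m_α) = 2. Thus [Q(α):Q] = 2.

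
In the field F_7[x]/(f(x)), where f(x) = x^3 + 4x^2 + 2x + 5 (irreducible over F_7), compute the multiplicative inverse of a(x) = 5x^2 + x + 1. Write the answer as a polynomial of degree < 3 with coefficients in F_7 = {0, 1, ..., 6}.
a(x)^(-1) ≡ 5x^2 + 5x + 1 (mod f(x))

Since f is irreducible over F_7, F_7[x]/(f) is a field and a(x) ≠ 0 has an inverse. Apply the extended Euclidean algorithm to f(x) and a(x) in F_7[x]: f(x) = (3x + 3)·a(x) + (3x + 2);  a(x) = (4x)·(3x + 2) + (1). The last nonzero remainder is the constant 1 = gcd(f, a) in F_7. Back-substituting through the division chain expresses 1 = s(x)·a(x) + t(x)·f(x) with s(x) ≡ 5x^2 + 5x + 1 (mod f), so a(x)^(-1) ≡ s(x) = 5x^2 + 5x + 1 (mod f). Check: (5x^2 + x + 1)·(5x^2 + 5x + 1) = 4x^4 + 2x^3 + x^2 + 6x + 1 ≡ 1 (mod x^3 + 4x^2 + 2x + 5).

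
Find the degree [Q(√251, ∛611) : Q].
[Q(√251, ∛611) : Q] = 6

Let L = Q(√251, ∛611). Since Q(√251) ⊂ L and [Q(√251):Q] = 2, the tower law gives 2 | [L:Q]. Likewise Q(∛611) ⊂ L with [Q(∛611):Q] = 3 (because 611 is not a perfect cube), so 3 | [L:Q]. As gcd(2,3) = 1, [L:Q] is divisible by 6. Conversely L is generated over Q by √251 and ∛611, so [L:Q] ≤ 2·3 = 6. Therefore [Q(√251, ∛611) : Q] = 6.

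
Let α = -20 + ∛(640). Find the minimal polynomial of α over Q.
m_α(x) = x^3 + 60x^2 + 1200x + 7360

Set β = α + 20 = ∛(640), so β^3 = 640. Then (α + 20)^3 - 640 = 0, i.e. α is a root of g(x) = (x + 20)^3 - 640 = x^3 + 60x^2 + 1200x + 7360. Since g(x) = h(x + 20) where h(x) = x^3 - 640, and h is irreducible over Q (because 640 is not a perfect cube, so h has no rational root, and a monic cubic with no rational root is irreducible), g is also irreducible (irreducibility is preserved under the substitution x → x + 20). Hence m_α(x) = x^3 + 60x^2 + 1200x + 7360.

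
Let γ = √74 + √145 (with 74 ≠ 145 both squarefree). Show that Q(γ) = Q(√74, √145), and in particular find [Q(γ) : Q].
[Q(γ) : Q] = 4 (equivalently, Q(γ) = Q(√74, √145))

Obviously Q(γ) ⊆ Q(√74, √145), and [Q(√74, √145):Q] = 4 (since 74, 145 are distinct squarefree integers > 1 with 10730 not a perfect square). To show equality we compute the minimal polynomial of γ. From γ = √74 + √145: γ^2 = 74 + 2√(10730) + 145 = 219 + 2√(10730), so γ^2 - 219 = 2√(10730); squaring, (γ^2 - 219)^2 = 4·10730, i.e. γ^4 - 438γ^2 + 47961 - 42920 = 0, i.e. γ^4 - 438γ^2 + 5041 = 0. So γ is a root of x^4 - 438x^2 + 5041. This polynomial is irreducible over Q: it has no rational root (each ±√74 ± √145 is irrational), and any factorization into two quadratics over Q would force √(10730) ∈ Q (pairing opposite roots) or √74, √145 ∈ Q (other pairings), all impossible. Hence [Q(γ):Q] = 4 = [Q(√74, √145):Q], so Q(γ) = Q(√74, √145).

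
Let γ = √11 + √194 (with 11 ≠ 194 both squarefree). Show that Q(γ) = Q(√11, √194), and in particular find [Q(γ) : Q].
[Q(γ) : Q] = 4 (equivalently, Q(γ) = Q(√11, √194))

Obviously Q(γ) ⊆ Q(√11, √194), and [Q(√11, √194):Q] = 4 (since 11, 194 are distinct squarefree integers > 1 with 2134 not a perfect square). To show equality we compute the minimal polynomial of γ. From γ = √11 + √194: γ^2 = 11 + 2√(2134) + 194 = 205 + 2√(2134), so γ^2 - 205 = 2√(2134); squaring, (γ^2 - 205)^2 = 4·2134, i.e. γ^4 - 410γ^2 + 42025 - 8536 = 0, i.e. γ^4 - 410γ^2 + 33489 = 0. So γ is a root of x^4 - 410x^2 + 33489. This polynomial is irreducible over Q: it has no rational root (each ±√11 ± √194 is irrational), and any factorization into two quadratics over Q would force √(2134) ∈ Q (pairing opposite roots) or √11, √194 ∈ Q (other pairings), all impossible. Hence [Q(γ):Q] = 4 = [Q(√11, √194):Q], so Q(γ) = Q(√11, √194).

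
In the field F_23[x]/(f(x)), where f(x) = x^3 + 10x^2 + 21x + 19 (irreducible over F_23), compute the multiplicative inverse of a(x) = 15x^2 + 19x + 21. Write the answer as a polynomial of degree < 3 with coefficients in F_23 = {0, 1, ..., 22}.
a(x)^(-1) ≡ 5x^2 + 13x + 11 (mod f(x))

Since f is irreducible over F_23, F_23[x]/(f) is a field and a(x) ≠ 0 has an inverse. Apply the extended Euclidean algorithm to f(x) and a(x) in F_23[x]: f(x) = (20x + 6)·a(x) + (16x + 8);  a(x) = (11x)·(16x + 8) + (21). The last nonzero remainder is the constant 21 = gcd(f, a) in F_23. Back-substituting through the division chain expresses 21 = s(x)·a(x) + t(x)·f(x) with s(x) ≡ 13x^2 + 20x + 1 (mod f), so (13x^2 + 20x + 1)·a(x) ≡ 21 (mod f). Multiplying by 21^(-1) ≡ 11 in F_23 gives a(x)^(-1) ≡ 11·(13x^2 + 20x + 1) ≡ 5x^2 + 13x + 11 (mod f). Check: (15x^2 + 19x + 21)·(5x^2 + 13x + 11) = 6x^4 + 14x^3 + 11x^2 + 22x + 1 ≡ 1 (mod x^3 + 10x^2 + 21x + 19).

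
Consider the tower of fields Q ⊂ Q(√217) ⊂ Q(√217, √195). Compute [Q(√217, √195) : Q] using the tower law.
[Q(√217, √195) : Q] = 4

[Q(√217):Q] = 2 (min poly x^2 - 217, irreducible since 217 is squarefree > 1). For the top step, suppose √195 ∈ Q(√217), say √195 = c + d√217 with c, d ∈ Q. Squaring: 195 = c^2 + 217d^2 + 2cd√217. Since √217 ∉ Q this forces 2cd = 0. If d = 0 then √195 = c ∈ Q, contradicting 195 squarefree > 1. If c = 0 then 195 = 217d^2, so 217·195 = (217d)^2 is a perfect square in Q — but 217·195 = 42315 is not a perfect square (since 217 and 195 are distinct squarefree integers). Contradiction. Hence √195 ∉ Q(√217), so x^2 - 195 stays irreducible over Q(√217) and [Q(√217, √195) : Q(√217)] = 2. By the tower law, [Q(√217, √195) : Q] = 2 · 2 = 4.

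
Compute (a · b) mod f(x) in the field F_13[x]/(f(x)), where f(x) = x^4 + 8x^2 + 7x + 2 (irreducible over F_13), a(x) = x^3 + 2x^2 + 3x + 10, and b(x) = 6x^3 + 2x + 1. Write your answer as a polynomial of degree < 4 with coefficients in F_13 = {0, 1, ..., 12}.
a · b ≡ 5x^3 + 6x^2 + 1 (mod f(x))

Multiply in F_13[x]: a(x)·b(x) = (x^3 + 2x^2 + 3x + 10)·(6x^3 + 2x + 1) = 6x^6 + 12x^5 + 7x^4 + 8x^2 + 10x + 10. This has degree ≥ 4, so divide by f(x) over F_13: 6x^6 + 12x^5 + 7x^4 + 8x^2 + 10x + 10 = (6x^2 + 12x + 11)·(x^4 + 8x^2 + 7x + 2) + (5x^3 + 6x^2 + 1). Hence a·b ≡ 5x^3 + 6x^2 + 1 (mod f). (F_13[x]/(f) is a field with 13^4 = 28561 elements since f is irreducible of degree 4.)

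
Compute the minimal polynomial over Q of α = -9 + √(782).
m_α(x) = x^2 + 18x - 701

From α + 9 = √(782), squaring gives (α + 9)^2 = 782, i.e. α^2 + 18α + 81 = 782, so α^2 + 18α - 701 = 0. The discriminant of x^2 + 18x - 701 is (18)^2 - 4·(-701) = 324 + 2804 = 3128, and 4·(782) is not a perfect square in Q since 782 is squarefree and ≠ 1. Hence x^2 + 18x - 701 is irreducible over Q and is the minimal polynomial of α.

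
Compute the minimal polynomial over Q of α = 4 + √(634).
m_α(x) = x^2 - 8x - 618

From α - 4 = √(634), squaring gives (α - 4)^2 = 634, i.e. α^2 - 8α + 16 = 634, so α^2 - 8α - 618 = 0. The discriminant of x^2 - 8x - 618 is (-8)^2 - 4·(-618) = 64 + 2472 = 2536, and 4·(634) is not a perfect square in Q since 634 is squarefree and ≠ 1. Hence x^2 - 8x - 618 is irreducible over Q and is the minimal polynomial of α.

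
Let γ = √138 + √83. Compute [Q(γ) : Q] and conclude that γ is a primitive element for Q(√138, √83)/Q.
[Q(γ) : Q] = 4 (equivalently, Q(γ) = Q(√138, √83))

Obviously Q(γ) ⊆ Q(√138, √83), and [Q(√138, √83):Q] = 4 (since 138, 83 are distinct squarefree integers > 1 with 11454 not a perfect square). To show equality we compute the minimal polynomial of γ. From γ = √138 + √83: γ^2 = 138 + 2√(11454) + 83 = 221 + 2√(11454), so γ^2 - 221 = 2√(11454); squaring, (γ^2 - 221)^2 = 4·11454, i.e. γ^4 - 442γ^2 + 48841 - 45816 = 0, i.e. γ^4 - 442γ^2 + 3025 = 0. So γ is a root of x^4 - 442x^2 + 3025. This polynomial is irreducible over Q: it has no rational root (each ±√138 ± √83 is irrational), and any factorization into two quadratics over Q would force √(11454) ∈ Q (pairing opposite roots) or √138, √83 ∈ Q (other pairings), all impossible. Hence [Q(γ):Q] = 4 = [Q(√138, √83):Q], so Q(γ) = Q(√138, √83).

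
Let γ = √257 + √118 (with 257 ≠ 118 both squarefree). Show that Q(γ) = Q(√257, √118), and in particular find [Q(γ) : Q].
[Q(γ) : Q] = 4 (equivalently, Q(γ) = Q(√257, √118))

Obviously Q(γ) ⊆ Q(√257, √118), and [Q(√257, √118):Q] = 4 (since 257, 118 are distinct squarefree integers > 1 with 30326 not a perfect square). To show equality we compute the minimal polynomial of γ. From γ = √257 + √118: γ^2 = 257 + 2√(30326) + 118 = 375 + 2√(30326), so γ^2 - 375 = 2√(30326); squaring, (γ^2 - 375)^2 = 4·30326, i.e. γ^4 - 750γ^2 + 140625 - 121304 = 0, i.e. γ^4 - 750γ^2 + 19321 = 0. So γ is a root of x^4 - 750x^2 + 19321. This polynomial is irreducible over Q: it has no rational root (each ±√257 ± √118 is irrational), and any factorization into two quadratics over Q would force √(30326) ∈ Q (pairing opposite roots) or √257, √118 ∈ Q (other pairings), all impossible. Hence [Q(γ):Q] = 4 = [Q(√257, √118):Q], so Q(γ) = Q(√257, √118).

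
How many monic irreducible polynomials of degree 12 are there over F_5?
There are 20343700 monic irreducible polynomials of degree 12 over F_5

Each element of F_{5^12} that lies in no proper subfield is a root of exactly one monic irreducible of degree 12 over F_5, and each such polynomial has 12 distinct roots in F_{5^12}. By Möbius inversion the count is N_5(12) = (1/12) Σ_{d|12} μ(12/d) · 5^d = (1/12)(μ(12)·5^1 + μ(6)·5^2 + μ(4)·5^3 + μ(3)·5^4 + μ(2)·5^6 + μ(1)·5^12) = 244124400/12 = 20343700.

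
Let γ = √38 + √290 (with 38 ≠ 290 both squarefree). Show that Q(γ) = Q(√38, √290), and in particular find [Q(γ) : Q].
[Q(γ) : Q] = 4 (equivalently, Q(γ) = Q(√38, √290))

Obviously Q(γ) ⊆ Q(√38, √290), and [Q(√38, √290):Q] = 4 (since 38, 290 are distinct squarefree integers > 1 with 11020 not a perfect square). To show equality we compute the minimal polynomial of γ. From γ = √38 + √290: γ^2 = 38 + 2√(11020) + 290 = 328 + 2√(11020), so γ^2 - 328 = 2√(11020); squaring, (γ^2 - 328)^2 = 4·11020, i.e. γ^4 - 656γ^2 + 107584 - 44080 = 0, i.e. γ^4 - 656γ^2 + 63504 = 0. So γ is a root of x^4 - 656x^2 + 63504. This polynomial is irreducible over Q: it has no rational root (each ±√38 ± √290 is irrational), and any factorization into two quadratics over Q would force √(11020) ∈ Q (pairing opposite roots) or √38, √290 ∈ Q (other pairings), all impossible. Hence [Q(γ):Q] = 4 = [Q(√38, √290):Q], so Q(γ) = Q(√38, √290).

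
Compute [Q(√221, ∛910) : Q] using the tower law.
[Q(√221, ∛910) : Q] = 6

Let L = Q(√221, ∛910). Since Q(√221) ⊂ L and [Q(√221):Q] = 2, the tower law gives 2 | [L:Q]. Likewise Q(∛910) ⊂ L with [Q(∛910):Q] = 3 (because 910 is not a perfect cube), so 3 | [L:Q]. As gcd(2,3) = 1, [L:Q] is divisible by 6. Conversely L is generated over Q by √221 and ∛910, so [L:Q] ≤ 2·3 = 6. Therefore [Q(√221, ∛910) : Q] = 6.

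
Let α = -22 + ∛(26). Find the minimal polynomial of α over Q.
m_α(x) = x^3 + 66x^2 + 1452x + 10622

Set β = α + 22 = ∛(26), so β^3 = 26. Then (α + 22)^3 - 26 = 0, i.e. α is a root of g(x) = (x + 22)^3 - 26 = x^3 + 66x^2 + 1452x + 10622. Since g(x) = h(x + 22) where h(x) = x^3 - 26, and h is irreducible over Q (because 26 is not a perfect cube, so h has no rational root, and a monic cubic with no rational root is irreducible), g is also irreducible (irreducibility is preserved under the substitution x → x + 22). Hence m_α(x) = x^3 + 66x^2 + 1452x + 10622.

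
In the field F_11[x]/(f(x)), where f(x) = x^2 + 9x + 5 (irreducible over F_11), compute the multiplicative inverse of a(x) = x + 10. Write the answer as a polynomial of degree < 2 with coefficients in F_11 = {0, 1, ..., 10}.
a(x)^(-1) ≡ 8x + 3 (mod f(x))

Since f is irreducible over F_11, F_11[x]/(f) is a field and a(x) ≠ 0 has an inverse. Apply the extended Euclidean algorithm to f(x) and a(x) in F_11[x]: f(x) = (x + 10)·a(x) + (4). The last nonzero remainder is the constant 4 = gcd(f, a) in F_11. Back-substituting through the division chain expresses 4 = s(x)·a(x) + t(x)·f(x) with s(x) ≡ 10x + 1 (mod f), so (10x + 1)·a(x) ≡ 4 (mod f). Multiplying by 4^(-1) ≡ 3 in F_11 gives a(x)^(-1) ≡ 3·(10x + 1) ≡ 8x + 3 (mod f). Check: (x + 10)·(8x + 3) = 8x^2 + 6x + 8 ≡ 1 (mod x^2 + 9x + 5).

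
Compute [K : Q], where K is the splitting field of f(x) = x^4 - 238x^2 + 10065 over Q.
[K : Q] = 4

Solving the quadratic in x^2: x^2 = (238 ± √(238^2 - 4·10065))/2 = (238 ± √16384)/2 = (238 ± 128)/2, giving x^2 = 55 or x^2 = 183. So f(x) = (x^2 - 55)(x^2 - 183) and the roots of f are ±√55, ±√183. Hence the splitting field is K = Q(√55, √183). Since 55 and 183 are distinct squarefree integers > 1, their product 10065 is not a perfect square, so √183 ∉ Q(√55). By the tower law [K:Q] = [Q(√55,√183):Q(√55)] · [Q(√55):Q] = 2 · 2 = 4.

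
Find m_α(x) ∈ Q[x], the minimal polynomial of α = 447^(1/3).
m_α(x) = x^3 - 447

α satisfies α^3 = 447, so x^3 - 447 annihilates α. By the rational root test, a rational root p/q (in lowest terms) of x^3 - 447 would satisfy p^3 = 447 q^3, forcing q = 1 and p^3 = 447; but 447 is not a perfect cube, contradiction. A monic cubic over Q with no rational root is irreducible (any nontrivial factorization would include a linear factor). Hence x^3 - 447 is the minimal polynomial of α, and in particular [Q(α):Q] = 3.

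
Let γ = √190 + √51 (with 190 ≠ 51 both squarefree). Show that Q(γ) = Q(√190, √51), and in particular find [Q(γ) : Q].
[Q(γ) : Q] = 4 (equivalently, Q(γ) = Q(√190, √51))

Obviously Q(γ) ⊆ Q(√190, √51), and [Q(√190, √51):Q] = 4 (since 190, 51 are distinct squarefree integers > 1 with 9690 not a perfect square). To show equality we compute the minimal polynomial of γ. From γ = √190 + √51: γ^2 = 190 + 2√(9690) + 51 = 241 + 2√(9690), so γ^2 - 241 = 2√(9690); squaring, (γ^2 - 241)^2 = 4·9690, i.e. γ^4 - 482γ^2 + 58081 - 38760 = 0, i.e. γ^4 - 482γ^2 + 19321 = 0. So γ is a root of x^4 - 482x^2 + 19321. This polynomial is irreducible over Q: it has no rational root (each ±√190 ± √51 is irrational), and any factorization into two quadratics over Q would force √(9690) ∈ Q (pairing opposite roots) or √190, √51 ∈ Q (other pairings), all impossible. Hence [Q(γ):Q] = 4 = [Q(√190, √51):Q], so Q(γ) = Q(√190, √51).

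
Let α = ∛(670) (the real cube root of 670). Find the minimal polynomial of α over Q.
m_α(x) = x^3 - 670

α satisfies α^3 = 670, so x^3 - 670 annihilates α. By the rational root test, a rational root p/q (in lowest terms) of x^3 - 670 would satisfy p^3 = 670 q^3, forcing q = 1 and p^3 = 670; but 670 is not a perfect cube, contradiction. A monic cubic over Q with no rational root is irreducible (any nontrivial factorization would include a linear factor). Hence x^3 - 670 is the minimal polynomial of α, and in particular [Q(α):Q] = 3.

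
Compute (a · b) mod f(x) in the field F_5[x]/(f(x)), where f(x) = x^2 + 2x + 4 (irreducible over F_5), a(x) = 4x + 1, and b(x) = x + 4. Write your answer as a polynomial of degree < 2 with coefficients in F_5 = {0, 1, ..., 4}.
a · b ≡ 4x + 3 (mod f(x))

Multiply in F_5[x]: a(x)·b(x) = (4x + 1)·(x + 4) = 4x^2 + 2x + 4. This has degree ≥ 2, so divide by f(x) over F_5: 4x^2 + 2x + 4 = (4)·(x^2 + 2x + 4) + (4x + 3). Hence a·b ≡ 4x + 3 (mod f). (F_5[x]/(f) is a field with 5^2 = 25 elements since f is irreducible of degree 2.)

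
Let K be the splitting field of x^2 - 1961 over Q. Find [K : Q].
[K : Q] = 2

f(x) = x^2 - 1961 factors as (x - √1961)(x + √1961). The splitting field is K = Q(√1961). Since 1961 is squarefree and > 1, it is not a perfect square, so x^2 - 1961 is irreducible over Q and [Q(√1961) : Q] = 2. Hence [K : Q] = 2.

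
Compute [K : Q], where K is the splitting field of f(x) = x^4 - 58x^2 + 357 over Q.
[K : Q] = 4

Solving the quadratic in x^2: x^2 = (58 ± √(58^2 - 4·357))/2 = (58 ± √1936)/2 = (58 ± 44)/2, giving x^2 = 51 or x^2 = 7. So f(x) = (x^2 - 51)(x^2 - 7) and the roots of f are ±√51, ±√7. Hence the splitting field is K = Q(√51, √7). Since 51 and 7 are distinct squarefree integers > 1, their product 357 is not a perfect square, so √7 ∉ Q(√51). By the tower law [K:Q] = [Q(√51,√7):Q(√51)] · [Q(√51):Q] = 2 · 2 = 4.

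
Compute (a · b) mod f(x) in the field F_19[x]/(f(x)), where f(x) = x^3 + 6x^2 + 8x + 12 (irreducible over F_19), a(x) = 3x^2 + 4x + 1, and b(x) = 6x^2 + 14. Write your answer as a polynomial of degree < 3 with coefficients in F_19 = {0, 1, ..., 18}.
a · b ≡ 9x^2 + 18x + 15 (mod f(x))

Multiply in F_19[x]: a(x)·b(x) = (3x^2 + 4x + 1)·(6x^2 + 14) = 18x^4 + 5x^3 + 10x^2 + 18x + 14. This has degree ≥ 3, so divide by f(x) over F_19: 18x^4 + 5x^3 + 10x^2 + 18x + 14 = (18x + 11)·(x^3 + 6x^2 + 8x + 12) + (9x^2 + 18x + 15). Hence a·b ≡ 9x^2 + 18x + 15 (mod f). (F_19[x]/(f) is a field with 19^3 = 6859 elements since f is irreducible of degree 3.)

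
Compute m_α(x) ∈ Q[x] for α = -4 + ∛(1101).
m_α(x) = x^3 + 12x^2 + 48x - 1037

Set β = α + 4 = ∛(1101), so β^3 = 1101. Then (α + 4)^3 - 1101 = 0, i.e. α is a root of g(x) = (x + 4)^3 - 1101 = x^3 + 12x^2 + 48x - 1037. Since g(x) = h(x + 4) where h(x) = x^3 - 1101, and h is irreducible over Q (because 1101 is not a perfect cube, so h has no rational root, and a monic cubic with no rational root is irreducible), g is also irreducible (irreducibility is preserved under the substitution x → x + 4). Hence m_α(x) = x^3 + 12x^2 + 48x - 1037.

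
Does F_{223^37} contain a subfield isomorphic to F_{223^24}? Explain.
No: F_{223^24} is not a subfield of F_{223^37}

F_{p^m} embeds in F_{p^n} iff m | n. Here 24 ∤ 37 (since 37 = 1·24 + 13 with remainder 13 ≠ 0), so F_{223^24} is not a subfield of F_{223^37}. Equivalently: if it were, the tower law would give 24 = [F_{223^24}:F_223] dividing [F_{223^37}:F_223] = 37, contradiction.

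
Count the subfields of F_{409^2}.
F_{409^2} has 2 subfields

The subfields of F_{p^n} are exactly the fields F_{p^d} for d | n (each is the fixed field of the unique index-d subgroup of Gal(F_{p^n}/F_p) ≅ Z/nZ). The divisors of n = 2 are {1, 2}, giving 2 subfields: F_{409^1}, F_{409^2}.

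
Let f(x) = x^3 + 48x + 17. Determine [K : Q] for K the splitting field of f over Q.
[K : Q] = 6

By the rational root test, any rational root of the monic integer polynomial f(x) = x^3 + 48x + 17 must be an integer dividing the constant term 17, i.e. one of ±{1, 17}. Evaluating: f(1) = 66, f(-1) = -32, f(17) = 5746, f(-17) = -5712; none is 0, so f has no rational root and is therefore irreducible over Q (a cubic with no linear factor over a field is irreducible). For an irreducible cubic, the Galois group is A_3 or S_3 according as the discriminant disc(f) = -4a^3 - 27b^2 = -4·(48)^3 - 27·(17)^2 = -450171 is or is not a square in Q. Here disc(f) = -450171 is not a perfect square in Q, so the Galois group of f over Q is not contained in A_3 and must be all of S_3. The splitting field has degree |S_3| = 6 over Q, so [K : Q] = 6.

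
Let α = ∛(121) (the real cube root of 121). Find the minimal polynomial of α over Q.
m_α(x) = x^3 - 121

α satisfies α^3 = 121, so x^3 - 121 annihilates α. By the rational root test, a rational root p/q (in lowest terms) of x^3 - 121 would satisfy p^3 = 121 q^3, forcing q = 1 and p^3 = 121; but 121 is not a perfect cube, contradiction. A monic cubic over Q with no rational root is irreducible (any nontrivial factorization would include a linear factor). Hence x^3 - 121 is the minimal polynomial of α, and in particular [Q(α):Q] = 3.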